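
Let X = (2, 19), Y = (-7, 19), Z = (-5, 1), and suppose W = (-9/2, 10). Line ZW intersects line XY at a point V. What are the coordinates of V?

(-4, 19)

Barycentric coordinates of W with respect to XYZ: (1/6, 1/3, 1/2).
On side XY the Z-coordinate is zero; dropping W's Z-weight 1/2 and renormalizing the remaining 1/6 : 1/3 gives weights 1/3, 2/3 on X, Y.
V = (1/3)·(2, 19) + (2/3)·(-7, 19) = (-4, 19).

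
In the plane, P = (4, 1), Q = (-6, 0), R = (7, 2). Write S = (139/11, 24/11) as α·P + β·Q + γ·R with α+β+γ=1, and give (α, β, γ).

(14/11, -8/11, 5/11)

Signed area of the reference triangle: [PQR] = ½·(4·(0−2) + (-6)·(2−1) + 7·(1−0)) = ½·(-8 − 6 + 7) = -7/2.
[SQR] = ½·((139/11)·(0−2) + (-6)·(2−(24/11)) + 7·(24/11−0)) = ½·(-278/11 + 12/11 + 168/11) = -49/11, so the P-coordinate is (-49/11)/(-7/2) = 14/11.
[PSR] = ½·(4·(24/11−2) + (139/11)·(2−1) + 7·(1−(24/11))) = ½·(8/11 + 139/11 − 91/11) = 28/11, so the Q-coordinate is -8/11.
[PQS] = ½·(4·(0−(24/11)) + (-6)·(24/11−1) + (139/11)·(1−0)) = ½·(-96/11 − 78/11 + 139/11) = -35/22, so the R-coordinate is 5/11.
Check: 14/11 − 8/11 + 5/11 = 1.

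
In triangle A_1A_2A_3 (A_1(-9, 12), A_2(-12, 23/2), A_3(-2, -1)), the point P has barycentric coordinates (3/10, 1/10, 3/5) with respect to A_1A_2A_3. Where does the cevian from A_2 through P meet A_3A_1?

Line A_2P meets A_3A_1 where the A_2-coordinate vanishes; zeroing P's A_2-weight and renormalizing leaves A_3, A_1-weights 3/5 : 3/10 → (2/3, 1/3).
So Q = (2/3)·A_3 + (1/3)·A_1 = (-13/3, 10/3).

(-13/3, 10/3)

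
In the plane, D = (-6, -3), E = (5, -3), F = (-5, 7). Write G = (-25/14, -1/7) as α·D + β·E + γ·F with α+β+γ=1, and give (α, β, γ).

Signed area of the reference triangle: [DEF] = ½·((-6)·(-3−7) + 5·(7−(-3)) + (-5)·(-3−(-3))) = ½·(60 + 50 + 0) = 55.
[GEF] = ½·((-25/14)·(-3−7) + 5·(7−(-1/7)) + (-5)·(-1/7−(-3))) = ½·(125/7 + 250/7 − 100/7) = 275/14, so the D-coordinate is (275/14)/55 = 5/14.
[DGF] = ½·((-6)·(-1/7−7) + (-25/14)·(7−(-3)) + (-5)·(-3−(-1/7))) = ½·(300/7 − 125/7 + 100/7) = 275/14, so the E-coordinate is 5/14.
[DEG] = ½·((-6)·(-3−(-1/7)) + 5·(-1/7−(-3)) + (-25/14)·(-3−(-3))) = ½·(120/7 + 100/7 + 0) = 110/7, so the F-coordinate is 2/7.

(5/14, 5/14, 2/7)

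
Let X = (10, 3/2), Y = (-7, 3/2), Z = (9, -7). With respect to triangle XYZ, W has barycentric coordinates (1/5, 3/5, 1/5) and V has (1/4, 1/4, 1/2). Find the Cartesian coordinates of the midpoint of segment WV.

(97/40, -59/40)

Barycentric coordinates of the midpoint are the average: (9/40, 17/40, 7/20).
Converting: (9/40)·X + (17/40)·Y + (7/20)·Z = (97/40, -59/40).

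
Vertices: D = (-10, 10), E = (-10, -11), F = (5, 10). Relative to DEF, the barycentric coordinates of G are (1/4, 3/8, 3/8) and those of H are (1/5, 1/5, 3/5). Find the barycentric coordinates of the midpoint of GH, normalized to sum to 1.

Since both coordinate triples sum to 1, the midpoint's barycentrics are the componentwise average.
(1/4+1/5)/2 = 9/40; similarly 23/80 and 39/80.

(9/40, 23/80, 39/80)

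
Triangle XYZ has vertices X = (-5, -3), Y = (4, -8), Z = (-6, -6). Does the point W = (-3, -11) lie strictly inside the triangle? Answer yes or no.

Barycentric coordinates of W: (-11/8, 7/16, 31/16).
The three coordinates are negative, positive, positive; a point is interior exactly when all three are positive.

no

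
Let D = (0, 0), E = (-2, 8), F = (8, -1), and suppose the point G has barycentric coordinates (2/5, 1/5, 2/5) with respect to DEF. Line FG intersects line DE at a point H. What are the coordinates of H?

Line FG meets DE where the F-coordinate vanishes; zeroing G's F-weight and renormalizing leaves D, E-weights 2/5 : 1/5 → (2/3, 1/3).
So H = (2/3)·D + (1/3)·E = (-2/3, 8/3).

(-2/3, 8/3)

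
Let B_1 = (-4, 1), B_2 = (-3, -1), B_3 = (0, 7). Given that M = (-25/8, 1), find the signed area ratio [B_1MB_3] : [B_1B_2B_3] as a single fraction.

[B_1B_2B_3] = ½·((-4)·(-1−7) + (-3)·(7−1) + 0·(1−(-1))) = ½·(32 − 18 + 0) = 7.
[B_1MB_3] = ½·((-4)·(1−7) + (-25/8)·(7−1) + 0·(1−1)) = ½·(24 − 75/4 + 0) = 21/8, so the ratio is (21/8)/7 = 3/8.

3/8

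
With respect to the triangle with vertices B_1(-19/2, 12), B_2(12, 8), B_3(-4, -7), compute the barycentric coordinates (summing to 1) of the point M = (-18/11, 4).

Signed area of the reference triangle: [B_1B_2B_3] = ½·((-19/2)·(8−(-7)) + 12·(-7−12) + (-4)·(12−8)) = ½·(-285/2 − 228 − 16) = -773/4.
[MB_2B_3] = ½·((-18/11)·(8−(-7)) + 12·(-7−4) + (-4)·(4−8)) = ½·(-270/11 − 132 + 16) = -773/11, so the B_1-coordinate is (-773/11)/(-773/4) = 4/11.
[B_1MB_3] = ½·((-19/2)·(4−(-7)) + (-18/11)·(-7−12) + (-4)·(12−4)) = ½·(-209/2 + 342/11 − 32) = -2319/44, so the B_2-coordinate is 3/11.
[B_1B_2M] = ½·((-19/2)·(8−4) + 12·(4−12) + (-18/11)·(12−8)) = ½·(-38 − 96 − 72/11) = -773/11, so the B_3-coordinate is 4/11.
Check: 4/11 + 3/11 + 4/11 = 1.

(4/11, 3/11, 4/11)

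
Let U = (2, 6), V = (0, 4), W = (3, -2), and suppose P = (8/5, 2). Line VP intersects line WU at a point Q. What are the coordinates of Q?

Barycentric coordinates of P with respect to UVW: (1/5, 2/5, 2/5).
On side WU the V-coordinate is zero; dropping P's V-weight 2/5 and renormalizing the remaining 2/5 : 1/5 gives weights 2/3, 1/3 on W, U.
Q = (2/3)·(3, -2) + (1/3)·(2, 6) = (8/3, 2/3).

(8/3, 2/3)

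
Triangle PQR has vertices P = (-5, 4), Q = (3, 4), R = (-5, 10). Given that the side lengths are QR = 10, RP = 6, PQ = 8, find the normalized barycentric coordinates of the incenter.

The incenter has barycentric coordinates proportional to the opposite side lengths: (10 : 6 : 8).
Normalizing by 10+6+8 = 24 gives (5/12, 1/4, 1/3).

(5/12, 1/4, 1/3)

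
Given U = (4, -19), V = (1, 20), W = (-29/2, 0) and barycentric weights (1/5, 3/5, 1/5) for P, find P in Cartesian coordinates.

(-3/2, 41/5)

P = (1/5)·U + (3/5)·V + (1/5)·W.
x-coordinate: (1/5)·4 + (3/5)·1 + (1/5)·(-29/2) = -3/2.
y-coordinate: (1/5)·(-19) + (3/5)·20 + (1/5)·0 = 41/5.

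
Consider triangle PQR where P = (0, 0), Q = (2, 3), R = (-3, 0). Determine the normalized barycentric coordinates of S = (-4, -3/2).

(1/2, -1/2, 1)

Signed area of the reference triangle: [PQR] = ½·(0·(3−0) + 2·(0−0) + (-3)·(0−3)) = ½·(0 + 0 + 9) = 9/2.
[SQR] = ½·((-4)·(3−0) + 2·(0−(-3/2)) + (-3)·(-3/2−3)) = ½·(-12 + 3 + 27/2) = 9/4, so the P-coordinate is (9/4)/(9/2) = 1/2.
[PSR] = ½·(0·(-3/2−0) + (-4)·(0−0) + (-3)·(0−(-3/2))) = ½·(0 + 0 − 9/2) = -9/4, so the Q-coordinate is -1/2.
[PQS] = ½·(0·(3−(-3/2)) + 2·(-3/2−0) + (-4)·(0−3)) = ½·(0 − 3 + 12) = 9/2, so the R-coordinate is 1.
Check: 1/2 − 1/2 + 1 = 1.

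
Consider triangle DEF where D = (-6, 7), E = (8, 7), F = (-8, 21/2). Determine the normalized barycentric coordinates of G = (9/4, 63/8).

Signed area of the reference triangle: [DEF] = ½·((-6)·(7−(21/2)) + 8·(21/2−7) + (-8)·(7−7)) = ½·(21 + 28 + 0) = 49/2.
[GEF] = ½·((9/4)·(7−(21/2)) + 8·(21/2−(63/8)) + (-8)·(63/8−7)) = ½·(-63/8 + 21 − 7) = 49/16, so the D-coordinate is (49/16)/(49/2) = 1/8.
[DGF] = ½·((-6)·(63/8−(21/2)) + (9/4)·(21/2−7) + (-8)·(7−(63/8))) = ½·(63/4 + 63/8 + 7) = 245/16, so the E-coordinate is 5/8.
[DEG] = ½·((-6)·(7−(63/8)) + 8·(63/8−7) + (9/4)·(7−7)) = ½·(21/4 + 7 + 0) = 49/8, so the F-coordinate is 1/4.

(1/8, 5/8, 1/4)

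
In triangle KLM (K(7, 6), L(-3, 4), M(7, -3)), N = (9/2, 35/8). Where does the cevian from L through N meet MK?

(7, 9/2)

Barycentric coordinates of N with respect to KLM: (5/8, 1/4, 1/8).
On side MK the L-coordinate is zero; dropping N's L-weight 1/4 and renormalizing the remaining 1/8 : 5/8 gives weights 1/6, 5/6 on M, K.
J = (1/6)·(7, -3) + (5/6)·(7, 6) = (7, 9/2).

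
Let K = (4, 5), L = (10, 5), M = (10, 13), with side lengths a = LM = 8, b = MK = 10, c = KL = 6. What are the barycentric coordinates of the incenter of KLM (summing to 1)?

The incenter has barycentric coordinates proportional to the opposite side lengths: (8 : 10 : 6).
Normalizing by 8+10+6 = 24 gives (1/3, 5/12, 1/4).

(1/3, 5/12, 1/4)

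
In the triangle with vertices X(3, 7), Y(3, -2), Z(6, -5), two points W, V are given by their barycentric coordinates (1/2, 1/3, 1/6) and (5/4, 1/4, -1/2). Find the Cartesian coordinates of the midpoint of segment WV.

(5/2, 51/8)

Barycentric coordinates of the midpoint are the average: (7/8, 7/24, -1/6).
Converting: (7/8)·X + (7/24)·Y + (-1/6)·Z = (5/2, 51/8).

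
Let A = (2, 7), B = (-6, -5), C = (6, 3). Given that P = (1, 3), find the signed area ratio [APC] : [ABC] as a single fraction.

1/4

[ABC] = ½·(2·(-5−3) + (-6)·(3−7) + 6·(7−(-5))) = ½·(-16 + 24 + 72) = 40.
[APC] = ½·(2·(3−3) + 1·(3−7) + 6·(7−3)) = ½·(0 − 4 + 24) = 10, so the ratio is 10/40 = 1/4.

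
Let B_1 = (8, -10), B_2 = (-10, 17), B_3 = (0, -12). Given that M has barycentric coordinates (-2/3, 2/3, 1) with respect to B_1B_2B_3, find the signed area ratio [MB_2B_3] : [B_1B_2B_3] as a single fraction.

-2/3

The signed ratio [MB_2B_3]/[B_1B_2B_3] equals the barycentric coordinate of M at vertex B_1, which is -2/3.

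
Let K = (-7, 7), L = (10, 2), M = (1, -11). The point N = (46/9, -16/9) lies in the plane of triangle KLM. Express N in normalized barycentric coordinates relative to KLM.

Signed area of the reference triangle: [KLM] = ½·((-7)·(2−(-11)) + 10·(-11−7) + 1·(7−2)) = ½·(-91 − 180 + 5) = -133.
[NLM] = ½·((46/9)·(2−(-11)) + 10·(-11−(-16/9)) + 1·(-16/9−2)) = ½·(598/9 − 830/9 − 34/9) = -133/9, so the K-coordinate is (-133/9)/(-133) = 1/9.
[KNM] = ½·((-7)·(-16/9−(-11)) + (46/9)·(-11−7) + 1·(7−(-16/9))) = ½·(-581/9 − 92 + 79/9) = -665/9, so the L-coordinate is 5/9.
[KLN] = ½·((-7)·(2−(-16/9)) + 10·(-16/9−7) + (46/9)·(7−2)) = ½·(-238/9 − 790/9 + 230/9) = -133/3, so the M-coordinate is 1/3.
Check: 1/9 + 5/9 + 1/3 = 1.

(1/9, 5/9, 1/3)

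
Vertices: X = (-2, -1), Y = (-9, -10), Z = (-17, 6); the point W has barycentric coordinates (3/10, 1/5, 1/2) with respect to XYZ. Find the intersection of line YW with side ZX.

Line YW meets ZX where the Y-coordinate vanishes; zeroing W's Y-weight and renormalizing leaves Z, X-weights 1/2 : 3/10 → (5/8, 3/8).
So V = (5/8)·Z + (3/8)·X = (-91/8, 27/8).

(-91/8, 27/8)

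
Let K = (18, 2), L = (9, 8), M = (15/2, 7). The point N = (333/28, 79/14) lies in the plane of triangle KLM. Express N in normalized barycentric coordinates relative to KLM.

Signed area of the reference triangle: [KLM] = ½·(18·(8−7) + 9·(7−2) + (15/2)·(2−8)) = ½·(18 + 45 − 45) = 9.
[NLM] = ½·((333/28)·(8−7) + 9·(7−(79/14)) + (15/2)·(79/14−8)) = ½·(333/28 + 171/14 − 495/28) = 45/14, so the K-coordinate is (45/14)/9 = 5/14.
[KNM] = ½·(18·(79/14−7) + (333/28)·(7−2) + (15/2)·(2−(79/14))) = ½·(-171/7 + 1665/28 − 765/28) = 27/7, so the L-coordinate is 3/7.
[KLN] = ½·(18·(8−(79/14)) + 9·(79/14−2) + (333/28)·(2−8)) = ½·(297/7 + 459/14 − 999/14) = 27/14, so the M-coordinate is 3/14.

(5/14, 3/7, 3/14)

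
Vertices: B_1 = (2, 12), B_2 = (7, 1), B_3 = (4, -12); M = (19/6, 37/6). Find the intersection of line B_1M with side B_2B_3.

(11/2, -11/2)

Barycentric coordinates of M with respect to B_1B_2B_3: (2/3, 1/6, 1/6).
On side B_2B_3 the B_1-coordinate is zero; dropping M's B_1-weight 2/3 and renormalizing the remaining 1/6 : 1/6 gives weights 1/2, 1/2 on B_2, B_3.
N = (1/2)·(7, 1) + (1/2)·(4, -12) = (11/2, -11/2).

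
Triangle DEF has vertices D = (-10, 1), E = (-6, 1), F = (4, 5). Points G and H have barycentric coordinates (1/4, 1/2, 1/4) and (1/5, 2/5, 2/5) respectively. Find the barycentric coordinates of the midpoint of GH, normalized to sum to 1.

(9/40, 9/20, 13/40)

Since both coordinate triples sum to 1, the midpoint's barycentrics are the componentwise average.
(1/4+1/5)/2 = 9/40; similarly 9/20 and 13/40.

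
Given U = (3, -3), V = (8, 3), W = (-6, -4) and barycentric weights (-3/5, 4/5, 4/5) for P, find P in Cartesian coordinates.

P = (-3/5)·U + (4/5)·V + (4/5)·W.
x-coordinate: (-3/5)·3 + (4/5)·8 + (4/5)·(-6) = -1/5.
y-coordinate: (-3/5)·(-3) + (4/5)·3 + (4/5)·(-4) = 1.

(-1/5, 1)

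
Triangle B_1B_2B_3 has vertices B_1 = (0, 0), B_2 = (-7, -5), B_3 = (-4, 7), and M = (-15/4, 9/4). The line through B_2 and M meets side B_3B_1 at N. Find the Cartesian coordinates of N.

(-8/3, 14/3)

Barycentric coordinates of M with respect to B_1B_2B_3: (1/4, 1/4, 1/2).
On side B_3B_1 the B_2-coordinate is zero; dropping M's B_2-weight 1/4 and renormalizing the remaining 1/2 : 1/4 gives weights 2/3, 1/3 on B_3, B_1.
N = (2/3)·(-4, 7) + (1/3)·(0, 0) = (-8/3, 14/3).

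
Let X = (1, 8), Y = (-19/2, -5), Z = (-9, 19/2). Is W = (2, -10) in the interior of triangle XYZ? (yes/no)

Barycentric coordinates of W: (677/583, 714/583, -808/583).
The three coordinates are positive, positive, negative; a point is interior exactly when all three are positive.

no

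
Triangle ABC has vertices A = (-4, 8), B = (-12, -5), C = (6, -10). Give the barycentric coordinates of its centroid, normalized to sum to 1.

(1/3, 1/3, 1/3)

The centroid is the average of the vertices, so each weight is 1/3.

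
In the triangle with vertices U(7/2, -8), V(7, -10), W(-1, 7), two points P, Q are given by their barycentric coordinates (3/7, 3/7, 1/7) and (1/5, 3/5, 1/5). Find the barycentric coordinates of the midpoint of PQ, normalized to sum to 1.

Since both coordinate triples sum to 1, the midpoint's barycentrics are the componentwise average.
(3/7+1/5)/2 = 11/35; similarly 18/35 and 6/35.

(11/35, 18/35, 6/35)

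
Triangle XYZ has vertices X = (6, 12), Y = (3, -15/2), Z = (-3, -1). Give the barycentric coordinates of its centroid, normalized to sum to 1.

(1/3, 1/3, 1/3)

The centroid is the average of the vertices, so each weight is 1/3.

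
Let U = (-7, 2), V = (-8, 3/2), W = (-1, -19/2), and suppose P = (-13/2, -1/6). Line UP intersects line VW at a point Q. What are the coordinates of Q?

Barycentric coordinates of P with respect to UVW: (1/3, 1/2, 1/6).
On side VW the U-coordinate is zero; dropping P's U-weight 1/3 and renormalizing the remaining 1/2 : 1/6 gives weights 3/4, 1/4 on V, W.
Q = (3/4)·(-8, 3/2) + (1/4)·(-1, -19/2) = (-25/4, -5/4).

(-25/4, -5/4)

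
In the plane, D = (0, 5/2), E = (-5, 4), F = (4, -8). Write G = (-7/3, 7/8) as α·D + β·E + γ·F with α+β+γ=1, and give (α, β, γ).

Signed area of the reference triangle: [DEF] = ½·(0·(4−(-8)) + (-5)·(-8−(5/2)) + 4·(5/2−4)) = ½·(0 + 105/2 − 6) = 93/4.
[GEF] = ½·((-7/3)·(4−(-8)) + (-5)·(-8−(7/8)) + 4·(7/8−4)) = ½·(-28 + 355/8 − 25/2) = 31/16, so the D-coordinate is (31/16)/(93/4) = 1/12.
[DGF] = ½·(0·(7/8−(-8)) + (-7/3)·(-8−(5/2)) + 4·(5/2−(7/8))) = ½·(0 + 49/2 + 13/2) = 31/2, so the E-coordinate is 2/3.
[DEG] = ½·(0·(4−(7/8)) + (-5)·(7/8−(5/2)) + (-7/3)·(5/2−4)) = ½·(0 + 65/8 + 7/2) = 93/16, so the F-coordinate is 1/4.
Check: 1/12 + 2/3 + 1/4 = 1.

(1/12, 2/3, 1/4)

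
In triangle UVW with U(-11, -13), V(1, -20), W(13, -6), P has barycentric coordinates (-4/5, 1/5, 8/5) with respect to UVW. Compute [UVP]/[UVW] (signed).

The signed ratio [UVP]/[UVW] equals the barycentric coordinate of P at vertex W, which is 8/5.

8/5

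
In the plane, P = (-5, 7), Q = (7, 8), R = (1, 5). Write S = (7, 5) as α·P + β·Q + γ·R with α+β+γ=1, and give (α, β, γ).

(-3/5, 2/5, 6/5)

Signed area of the reference triangle: [PQR] = ½·((-5)·(8−5) + 7·(5−7) + 1·(7−8)) = ½·(-15 − 14 − 1) = -15.
[SQR] = ½·(7·(8−5) + 7·(5−5) + 1·(5−8)) = ½·(21 + 0 − 3) = 9, so the P-coordinate is 9/(-15) = -3/5.
[PSR] = ½·((-5)·(5−5) + 7·(5−7) + 1·(7−5)) = ½·(0 − 14 + 2) = -6, so the Q-coordinate is 2/5.
[PQS] = ½·((-5)·(8−5) + 7·(5−7) + 7·(7−8)) = ½·(-15 − 14 − 7) = -18, so the R-coordinate is 6/5.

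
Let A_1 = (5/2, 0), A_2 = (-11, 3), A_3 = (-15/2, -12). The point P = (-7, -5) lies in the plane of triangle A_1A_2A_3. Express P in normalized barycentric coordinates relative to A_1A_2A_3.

(1/6, 1/3, 1/2)

Signed area of the reference triangle: [A_1A_2A_3] = ½·((5/2)·(3−(-12)) + (-11)·(-12−0) + (-15/2)·(0−3)) = ½·(75/2 + 132 + 45/2) = 96.
[PA_2A_3] = ½·((-7)·(3−(-12)) + (-11)·(-12−(-5)) + (-15/2)·(-5−3)) = ½·(-105 + 77 + 60) = 16, so the A_1-coordinate is 16/96 = 1/6.
[A_1PA_3] = ½·((5/2)·(-5−(-12)) + (-7)·(-12−0) + (-15/2)·(0−(-5))) = ½·(35/2 + 84 − 75/2) = 32, so the A_2-coordinate is 1/3.
[A_1A_2P] = ½·((5/2)·(3−(-5)) + (-11)·(-5−0) + (-7)·(0−3)) = ½·(20 + 55 + 21) = 48, so the A_3-coordinate is 1/2.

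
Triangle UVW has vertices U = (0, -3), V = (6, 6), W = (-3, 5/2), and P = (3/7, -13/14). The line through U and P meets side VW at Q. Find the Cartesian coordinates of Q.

Barycentric coordinates of P with respect to UVW: (5/7, 1/7, 1/7).
On side VW the U-coordinate is zero; dropping P's U-weight 5/7 and renormalizing the remaining 1/7 : 1/7 gives weights 1/2, 1/2 on V, W.
Q = (1/2)·(6, 6) + (1/2)·(-3, 5/2) = (3/2, 17/4).

(3/2, 17/4)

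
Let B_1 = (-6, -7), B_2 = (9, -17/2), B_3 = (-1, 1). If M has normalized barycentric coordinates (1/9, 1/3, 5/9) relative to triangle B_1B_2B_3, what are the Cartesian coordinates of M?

(16/9, -55/18)

M = (1/9)·B_1 + (1/3)·B_2 + (5/9)·B_3.
x-coordinate: (1/9)·(-6) + (1/3)·9 + (5/9)·(-1) = 16/9.
y-coordinate: (1/9)·(-7) + (1/3)·(-17/2) + (5/9)·1 = -55/18.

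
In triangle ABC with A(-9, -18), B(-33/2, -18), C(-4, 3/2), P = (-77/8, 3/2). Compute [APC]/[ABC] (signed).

[ABC] = ½·((-9)·(-18−(3/2)) + (-33/2)·(3/2−(-18)) + (-4)·(-18−(-18))) = ½·(351/2 − 1287/4 + 0) = -585/8.
[APC] = ½·((-9)·(3/2−(3/2)) + (-77/8)·(3/2−(-18)) + (-4)·(-18−(3/2))) = ½·(0 − 3003/16 + 78) = -1755/32, so the ratio is (-1755/32)/(-585/8) = 3/4.

3/4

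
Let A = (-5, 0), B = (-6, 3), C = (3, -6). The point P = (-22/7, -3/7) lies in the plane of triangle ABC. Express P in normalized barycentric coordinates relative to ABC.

Signed area of the reference triangle: [ABC] = ½·((-5)·(3−(-6)) + (-6)·(-6−0) + 3·(0−3)) = ½·(-45 + 36 − 9) = -9.
[PBC] = ½·((-22/7)·(3−(-6)) + (-6)·(-6−(-3/7)) + 3·(-3/7−3)) = ½·(-198/7 + 234/7 − 72/7) = -18/7, so the A-coordinate is (-18/7)/(-9) = 2/7.
[APC] = ½·((-5)·(-3/7−(-6)) + (-22/7)·(-6−0) + 3·(0−(-3/7))) = ½·(-195/7 + 132/7 + 9/7) = -27/7, so the B-coordinate is 3/7.
[ABP] = ½·((-5)·(3−(-3/7)) + (-6)·(-3/7−0) + (-22/7)·(0−3)) = ½·(-120/7 + 18/7 + 66/7) = -18/7, so the C-coordinate is 2/7.

(2/7, 3/7, 2/7)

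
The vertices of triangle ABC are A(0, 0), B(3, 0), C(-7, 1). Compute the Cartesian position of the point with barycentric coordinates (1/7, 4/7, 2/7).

(-2/7, 2/7)

P = (1/7)·A + (4/7)·B + (2/7)·C.
x-coordinate: (1/7)·0 + (4/7)·3 + (2/7)·(-7) = -2/7.
y-coordinate: (1/7)·0 + (4/7)·0 + (2/7)·1 = 2/7.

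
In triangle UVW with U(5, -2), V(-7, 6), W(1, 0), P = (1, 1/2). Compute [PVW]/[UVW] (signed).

1/2

[UVW] = ½·(5·(6−0) + (-7)·(0−(-2)) + 1·(-2−6)) = ½·(30 − 14 − 8) = 4.
[PVW] = ½·(1·(6−0) + (-7)·(0−(1/2)) + 1·(1/2−6)) = ½·(6 + 7/2 − 11/2) = 2, so the ratio is 2/4 = 1/2.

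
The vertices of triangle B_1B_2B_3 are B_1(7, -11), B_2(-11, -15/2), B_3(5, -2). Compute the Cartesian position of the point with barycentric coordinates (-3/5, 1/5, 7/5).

M = (-3/5)·B_1 + (1/5)·B_2 + (7/5)·B_3.
x-coordinate: (-3/5)·7 + (1/5)·(-11) + (7/5)·5 = 3/5.
y-coordinate: (-3/5)·(-11) + (1/5)·(-15/2) + (7/5)·(-2) = 23/10.

(3/5, 23/10)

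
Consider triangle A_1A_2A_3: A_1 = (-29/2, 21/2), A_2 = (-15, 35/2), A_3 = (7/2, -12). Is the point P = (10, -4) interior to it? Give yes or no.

Barycentric coordinates of P: (-151/51, 43/17, 73/51).
The three coordinates are negative, positive, positive; a point is interior exactly when all three are positive.

no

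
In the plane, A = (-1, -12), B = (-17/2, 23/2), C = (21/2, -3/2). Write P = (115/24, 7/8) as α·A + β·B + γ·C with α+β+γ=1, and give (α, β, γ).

Signed area of the reference triangle: [ABC] = ½·((-1)·(23/2−(-3/2)) + (-17/2)·(-3/2−(-12)) + (21/2)·(-12−(23/2))) = ½·(-13 − 357/4 − 987/4) = -349/2.
[PBC] = ½·((115/24)·(23/2−(-3/2)) + (-17/2)·(-3/2−(7/8)) + (21/2)·(7/8−(23/2))) = ½·(1495/24 + 323/16 − 1785/16) = -349/24, so the A-coordinate is (-349/24)/(-349/2) = 1/12.
[APC] = ½·((-1)·(7/8−(-3/2)) + (115/24)·(-3/2−(-12)) + (21/2)·(-12−(7/8))) = ½·(-19/8 + 805/16 − 2163/16) = -349/8, so the B-coordinate is 1/4.
[ABP] = ½·((-1)·(23/2−(7/8)) + (-17/2)·(7/8−(-12)) + (115/24)·(-12−(23/2))) = ½·(-85/8 − 1751/16 − 5405/48) = -349/3, so the C-coordinate is 2/3.

(1/12, 1/4, 2/3)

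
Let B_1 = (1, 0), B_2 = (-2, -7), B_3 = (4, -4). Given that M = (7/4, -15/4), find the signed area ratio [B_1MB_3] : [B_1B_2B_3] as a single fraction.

1/4

[B_1B_2B_3] = ½·(1·(-7−(-4)) + (-2)·(-4−0) + 4·(0−(-7))) = ½·(-3 + 8 + 28) = 33/2.
[B_1MB_3] = ½·(1·(-15/4−(-4)) + (7/4)·(-4−0) + 4·(0−(-15/4))) = ½·(1/4 − 7 + 15) = 33/8, so the ratio is (33/8)/(33/2) = 1/4.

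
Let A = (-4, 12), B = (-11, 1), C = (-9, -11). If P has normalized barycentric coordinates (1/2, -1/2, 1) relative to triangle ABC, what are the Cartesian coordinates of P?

P = (1/2)·A + (-1/2)·B + 1·C.
x-coordinate: (1/2)·(-4) + (-1/2)·(-11) + 1·(-9) = -11/2.
y-coordinate: (1/2)·12 + (-1/2)·1 + 1·(-11) = -11/2.

(-11/2, -11/2)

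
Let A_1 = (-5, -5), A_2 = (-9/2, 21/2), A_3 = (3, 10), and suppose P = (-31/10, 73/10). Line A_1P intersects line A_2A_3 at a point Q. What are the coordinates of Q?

Barycentric coordinates of P with respect to A_1A_2A_3: (1/5, 3/5, 1/5).
On side A_2A_3 the A_1-coordinate is zero; dropping P's A_1-weight 1/5 and renormalizing the remaining 3/5 : 1/5 gives weights 3/4, 1/4 on A_2, A_3.
Q = (3/4)·(-9/2, 21/2) + (1/4)·(3, 10) = (-21/8, 83/8).

(-21/8, 83/8)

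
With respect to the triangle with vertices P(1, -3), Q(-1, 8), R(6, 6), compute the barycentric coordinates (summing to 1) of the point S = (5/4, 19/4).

(1/4, 1/2, 1/4)

Signed area of the reference triangle: [PQR] = ½·(1·(8−6) + (-1)·(6−(-3)) + 6·(-3−8)) = ½·(2 − 9 − 66) = -73/2.
[SQR] = ½·((5/4)·(8−6) + (-1)·(6−(19/4)) + 6·(19/4−8)) = ½·(5/2 − 5/4 − 39/2) = -73/8, so the P-coordinate is (-73/8)/(-73/2) = 1/4.
[PSR] = ½·(1·(19/4−6) + (5/4)·(6−(-3)) + 6·(-3−(19/4))) = ½·(-5/4 + 45/4 − 93/2) = -73/4, so the Q-coordinate is 1/2.
[PQS] = ½·(1·(8−(19/4)) + (-1)·(19/4−(-3)) + (5/4)·(-3−8)) = ½·(13/4 − 31/4 − 55/4) = -73/8, so the R-coordinate is 1/4.
Check: 1/4 + 1/2 + 1/4 = 1.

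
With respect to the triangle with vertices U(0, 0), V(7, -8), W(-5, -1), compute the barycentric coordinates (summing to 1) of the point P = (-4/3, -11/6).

Signed area of the reference triangle: [UVW] = ½·(0·(-8−(-1)) + 7·(-1−0) + (-5)·(0−(-8))) = ½·(0 − 7 − 40) = -47/2.
[PVW] = ½·((-4/3)·(-8−(-1)) + 7·(-1−(-11/6)) + (-5)·(-11/6−(-8))) = ½·(28/3 + 35/6 − 185/6) = -47/6, so the U-coordinate is (-47/6)/(-47/2) = 1/3.
[UPW] = ½·(0·(-11/6−(-1)) + (-4/3)·(-1−0) + (-5)·(0−(-11/6))) = ½·(0 + 4/3 − 55/6) = -47/12, so the V-coordinate is 1/6.
[UVP] = ½·(0·(-8−(-11/6)) + 7·(-11/6−0) + (-4/3)·(0−(-8))) = ½·(0 − 77/6 − 32/3) = -47/4, so the W-coordinate is 1/2.
Check: 1/3 + 1/6 + 1/2 = 1.

(1/3, 1/6, 1/2)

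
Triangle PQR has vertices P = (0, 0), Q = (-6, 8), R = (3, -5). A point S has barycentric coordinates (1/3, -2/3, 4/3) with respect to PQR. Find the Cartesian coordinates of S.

S = (1/3)·P + (-2/3)·Q + (4/3)·R.
x-coordinate: (1/3)·0 + (-2/3)·(-6) + (4/3)·3 = 8.
y-coordinate: (1/3)·0 + (-2/3)·8 + (4/3)·(-5) = -12.

(8, -12)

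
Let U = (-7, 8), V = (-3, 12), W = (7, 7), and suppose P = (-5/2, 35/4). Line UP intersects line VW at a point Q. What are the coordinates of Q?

Barycentric coordinates of P with respect to UVW: (1/2, 1/4, 1/4).
On side VW the U-coordinate is zero; dropping P's U-weight 1/2 and renormalizing the remaining 1/4 : 1/4 gives weights 1/2, 1/2 on V, W.
Q = (1/2)·(-3, 12) + (1/2)·(7, 7) = (2, 19/2).

(2, 19/2)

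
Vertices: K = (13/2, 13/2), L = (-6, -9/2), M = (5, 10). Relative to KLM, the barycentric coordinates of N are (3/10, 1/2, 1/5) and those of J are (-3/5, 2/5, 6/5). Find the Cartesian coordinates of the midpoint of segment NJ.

(-7/40, 4)

Barycentric coordinates of the midpoint are the average: (-3/20, 9/20, 7/10).
Converting: (-3/20)·K + (9/20)·L + (7/10)·M = (-7/40, 4).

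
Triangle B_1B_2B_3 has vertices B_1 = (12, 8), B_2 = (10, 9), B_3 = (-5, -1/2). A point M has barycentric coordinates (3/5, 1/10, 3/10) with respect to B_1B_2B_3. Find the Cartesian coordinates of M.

M = (3/5)·B_1 + (1/10)·B_2 + (3/10)·B_3.
x-coordinate: (3/5)·12 + (1/10)·10 + (3/10)·(-5) = 67/10.
y-coordinate: (3/5)·8 + (1/10)·9 + (3/10)·(-1/2) = 111/20.

(67/10, 111/20)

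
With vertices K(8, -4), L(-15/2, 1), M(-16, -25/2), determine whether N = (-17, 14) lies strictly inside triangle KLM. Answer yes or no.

no

Barycentric coordinates of N: (-955/1007, 2578/1007, -616/1007).
The three coordinates are negative, positive, negative; a point is interior exactly when all three are positive.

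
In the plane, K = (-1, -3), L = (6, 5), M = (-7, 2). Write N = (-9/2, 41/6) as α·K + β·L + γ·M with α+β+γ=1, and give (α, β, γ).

Signed area of the reference triangle: [KLM] = ½·((-1)·(5−2) + 6·(2−(-3)) + (-7)·(-3−5)) = ½·(-3 + 30 + 56) = 83/2.
[NLM] = ½·((-9/2)·(5−2) + 6·(2−(41/6)) + (-7)·(41/6−5)) = ½·(-27/2 − 29 − 77/6) = -83/3, so the K-coordinate is (-83/3)/(83/2) = -2/3.
[KNM] = ½·((-1)·(41/6−2) + (-9/2)·(2−(-3)) + (-7)·(-3−(41/6))) = ½·(-29/6 − 45/2 + 413/6) = 83/4, so the L-coordinate is 1/2.
[KLN] = ½·((-1)·(5−(41/6)) + 6·(41/6−(-3)) + (-9/2)·(-3−5)) = ½·(11/6 + 59 + 36) = 581/12, so the M-coordinate is 7/6.
Check: -2/3 + 1/2 + 7/6 = 1.

(-2/3, 1/2, 7/6)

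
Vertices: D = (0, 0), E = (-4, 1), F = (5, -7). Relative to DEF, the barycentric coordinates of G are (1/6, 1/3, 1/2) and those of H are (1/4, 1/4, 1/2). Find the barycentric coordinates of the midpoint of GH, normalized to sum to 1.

(5/24, 7/24, 1/2)

Since both coordinate triples sum to 1, the midpoint's barycentrics are the componentwise average.
(1/6+1/4)/2 = 5/24; similarly 7/24 and 1/2.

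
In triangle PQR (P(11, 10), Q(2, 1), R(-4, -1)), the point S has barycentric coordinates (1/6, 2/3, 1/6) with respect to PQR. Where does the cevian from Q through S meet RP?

(7/2, 9/2)

Line QS meets RP where the Q-coordinate vanishes; zeroing S's Q-weight and renormalizing leaves R, P-weights 1/6 : 1/6 → (1/2, 1/2).
So T = (1/2)·R + (1/2)·P = (7/2, 9/2).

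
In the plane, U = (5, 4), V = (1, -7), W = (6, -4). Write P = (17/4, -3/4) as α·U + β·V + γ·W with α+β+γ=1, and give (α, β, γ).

Signed area of the reference triangle: [UVW] = ½·(5·(-7−(-4)) + 1·(-4−4) + 6·(4−(-7))) = ½·(-15 − 8 + 66) = 43/2.
[PVW] = ½·((17/4)·(-7−(-4)) + 1·(-4−(-3/4)) + 6·(-3/4−(-7))) = ½·(-51/4 − 13/4 + 75/2) = 43/4, so the U-coordinate is (43/4)/(43/2) = 1/2.
[UPW] = ½·(5·(-3/4−(-4)) + (17/4)·(-4−4) + 6·(4−(-3/4))) = ½·(65/4 − 34 + 57/2) = 43/8, so the V-coordinate is 1/4.
[UVP] = ½·(5·(-7−(-3/4)) + 1·(-3/4−4) + (17/4)·(4−(-7))) = ½·(-125/4 − 19/4 + 187/4) = 43/8, so the W-coordinate is 1/4.

(1/2, 1/4, 1/4)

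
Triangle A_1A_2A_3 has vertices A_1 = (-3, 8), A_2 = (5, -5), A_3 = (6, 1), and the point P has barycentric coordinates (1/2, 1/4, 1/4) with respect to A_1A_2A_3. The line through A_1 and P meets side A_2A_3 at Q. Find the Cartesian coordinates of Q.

(11/2, -2)

Line A_1P meets A_2A_3 where the A_1-coordinate vanishes; zeroing P's A_1-weight and renormalizing leaves A_2, A_3-weights 1/4 : 1/4 → (1/2, 1/2).
So Q = (1/2)·A_2 + (1/2)·A_3 = (11/2, -2).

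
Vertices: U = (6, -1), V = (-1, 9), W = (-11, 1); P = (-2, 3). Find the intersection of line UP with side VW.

Barycentric coordinates of P with respect to UVW: (1/3, 1/3, 1/3).
On side VW the U-coordinate is zero; dropping P's U-weight 1/3 and renormalizing the remaining 1/3 : 1/3 gives weights 1/2, 1/2 on V, W.
Q = (1/2)·(-1, 9) + (1/2)·(-11, 1) = (-6, 5).

(-6, 5)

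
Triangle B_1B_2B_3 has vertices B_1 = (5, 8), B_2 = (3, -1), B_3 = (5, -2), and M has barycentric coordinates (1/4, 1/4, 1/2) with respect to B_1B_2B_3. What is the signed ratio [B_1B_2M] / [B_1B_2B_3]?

The signed ratio [B_1B_2M]/[B_1B_2B_3] equals the barycentric coordinate of M at vertex B_3, which is 1/2.

1/2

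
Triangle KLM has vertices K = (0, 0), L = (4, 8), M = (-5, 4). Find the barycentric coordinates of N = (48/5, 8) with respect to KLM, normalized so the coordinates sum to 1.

(2/5, 7/5, -4/5)

Signed area of the reference triangle: [KLM] = ½·(0·(8−4) + 4·(4−0) + (-5)·(0−8)) = ½·(0 + 16 + 40) = 28.
[NLM] = ½·((48/5)·(8−4) + 4·(4−8) + (-5)·(8−8)) = ½·(192/5 − 16 + 0) = 56/5, so the K-coordinate is (56/5)/28 = 2/5.
[KNM] = ½·(0·(8−4) + (48/5)·(4−0) + (-5)·(0−8)) = ½·(0 + 192/5 + 40) = 196/5, so the L-coordinate is 7/5.
[KLN] = ½·(0·(8−8) + 4·(8−0) + (48/5)·(0−8)) = ½·(0 + 32 − 384/5) = -112/5, so the M-coordinate is -4/5.
Check: 2/5 + 7/5 − 4/5 = 1.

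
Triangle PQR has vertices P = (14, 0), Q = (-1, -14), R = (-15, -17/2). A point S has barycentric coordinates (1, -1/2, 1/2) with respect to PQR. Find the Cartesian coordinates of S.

(7, 11/4)

S = 1·P + (-1/2)·Q + (1/2)·R.
x-coordinate: 1·14 + (-1/2)·(-1) + (1/2)·(-15) = 7.
y-coordinate: 1·0 + (-1/2)·(-14) + (1/2)·(-17/2) = 11/4.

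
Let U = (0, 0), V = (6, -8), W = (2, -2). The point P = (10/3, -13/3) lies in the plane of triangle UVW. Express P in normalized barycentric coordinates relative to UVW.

(1/3, 1/2, 1/6)

Signed area of the reference triangle: [UVW] = ½·(0·(-8−(-2)) + 6·(-2−0) + 2·(0−(-8))) = ½·(0 − 12 + 16) = 2.
[PVW] = ½·((10/3)·(-8−(-2)) + 6·(-2−(-13/3)) + 2·(-13/3−(-8))) = ½·(-20 + 14 + 22/3) = 2/3, so the U-coordinate is (2/3)/2 = 1/3.
[UPW] = ½·(0·(-13/3−(-2)) + (10/3)·(-2−0) + 2·(0−(-13/3))) = ½·(0 − 20/3 + 26/3) = 1, so the V-coordinate is 1/2.
[UVP] = ½·(0·(-8−(-13/3)) + 6·(-13/3−0) + (10/3)·(0−(-8))) = ½·(0 − 26 + 80/3) = 1/3, so the W-coordinate is 1/6.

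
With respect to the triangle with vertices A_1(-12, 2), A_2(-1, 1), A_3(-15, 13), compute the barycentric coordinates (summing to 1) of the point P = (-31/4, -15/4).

(5/4, 1/4, -1/2)

Signed area of the reference triangle: [A_1A_2A_3] = ½·((-12)·(1−13) + (-1)·(13−2) + (-15)·(2−1)) = ½·(144 − 11 − 15) = 59.
[PA_2A_3] = ½·((-31/4)·(1−13) + (-1)·(13−(-15/4)) + (-15)·(-15/4−1)) = ½·(93 − 67/4 + 285/4) = 295/4, so the A_1-coordinate is (295/4)/59 = 5/4.
[A_1PA_3] = ½·((-12)·(-15/4−13) + (-31/4)·(13−2) + (-15)·(2−(-15/4))) = ½·(201 − 341/4 − 345/4) = 59/4, so the A_2-coordinate is 1/4.
[A_1A_2P] = ½·((-12)·(1−(-15/4)) + (-1)·(-15/4−2) + (-31/4)·(2−1)) = ½·(-57 + 23/4 − 31/4) = -59/2, so the A_3-coordinate is -1/2.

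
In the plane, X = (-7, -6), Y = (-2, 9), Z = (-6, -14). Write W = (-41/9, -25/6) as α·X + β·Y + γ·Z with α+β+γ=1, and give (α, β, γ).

Signed area of the reference triangle: [XYZ] = ½·((-7)·(9−(-14)) + (-2)·(-14−(-6)) + (-6)·(-6−9)) = ½·(-161 + 16 + 90) = -55/2.
[WYZ] = ½·((-41/9)·(9−(-14)) + (-2)·(-14−(-25/6)) + (-6)·(-25/6−9)) = ½·(-943/9 + 59/3 + 79) = -55/18, so the X-coordinate is (-55/18)/(-55/2) = 1/9.
[XWZ] = ½·((-7)·(-25/6−(-14)) + (-41/9)·(-14−(-6)) + (-6)·(-6−(-25/6))) = ½·(-413/6 + 328/9 + 11) = -385/36, so the Y-coordinate is 7/18.
[XYW] = ½·((-7)·(9−(-25/6)) + (-2)·(-25/6−(-6)) + (-41/9)·(-6−9)) = ½·(-553/6 − 11/3 + 205/3) = -55/4, so the Z-coordinate is 1/2.

(1/9, 7/18, 1/2)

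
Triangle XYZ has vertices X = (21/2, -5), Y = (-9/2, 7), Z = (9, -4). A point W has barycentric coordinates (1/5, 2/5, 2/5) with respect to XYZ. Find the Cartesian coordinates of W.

W = (1/5)·X + (2/5)·Y + (2/5)·Z.
x-coordinate: (1/5)·(21/2) + (2/5)·(-9/2) + (2/5)·9 = 39/10.
y-coordinate: (1/5)·(-5) + (2/5)·7 + (2/5)·(-4) = 1/5.

(39/10, 1/5)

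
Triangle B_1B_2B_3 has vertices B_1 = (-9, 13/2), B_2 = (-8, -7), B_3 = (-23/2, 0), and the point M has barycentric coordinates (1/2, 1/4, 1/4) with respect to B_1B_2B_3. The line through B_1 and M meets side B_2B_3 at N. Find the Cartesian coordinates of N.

(-39/4, -7/2)

Line B_1M meets B_2B_3 where the B_1-coordinate vanishes; zeroing M's B_1-weight and renormalizing leaves B_2, B_3-weights 1/4 : 1/4 → (1/2, 1/2).
So N = (1/2)·B_2 + (1/2)·B_3 = (-39/4, -7/2).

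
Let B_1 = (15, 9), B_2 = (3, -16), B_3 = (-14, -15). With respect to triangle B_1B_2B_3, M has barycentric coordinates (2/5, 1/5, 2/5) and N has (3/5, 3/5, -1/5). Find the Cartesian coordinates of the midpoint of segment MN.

(73/10, -17/5)

Barycentric coordinates of the midpoint are the average: (1/2, 2/5, 1/10).
Converting: (1/2)·B_1 + (2/5)·B_2 + (1/10)·B_3 = (73/10, -17/5).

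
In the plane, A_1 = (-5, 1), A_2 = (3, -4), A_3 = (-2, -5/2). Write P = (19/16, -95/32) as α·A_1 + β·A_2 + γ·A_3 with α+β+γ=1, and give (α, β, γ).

Signed area of the reference triangle: [A_1A_2A_3] = ½·((-5)·(-4−(-5/2)) + 3·(-5/2−1) + (-2)·(1−(-4))) = ½·(15/2 − 21/2 − 10) = -13/2.
[PA_2A_3] = ½·((19/16)·(-4−(-5/2)) + 3·(-5/2−(-95/32)) + (-2)·(-95/32−(-4))) = ½·(-57/32 + 45/32 − 33/16) = -39/32, so the A_1-coordinate is (-39/32)/(-13/2) = 3/16.
[A_1PA_3] = ½·((-5)·(-95/32−(-5/2)) + (19/16)·(-5/2−1) + (-2)·(1−(-95/32))) = ½·(75/32 − 133/32 − 127/16) = -39/8, so the A_2-coordinate is 3/4.
[A_1A_2P] = ½·((-5)·(-4−(-95/32)) + 3·(-95/32−1) + (19/16)·(1−(-4))) = ½·(165/32 − 381/32 + 95/16) = -13/32, so the A_3-coordinate is 1/16.

(3/16, 3/4, 1/16)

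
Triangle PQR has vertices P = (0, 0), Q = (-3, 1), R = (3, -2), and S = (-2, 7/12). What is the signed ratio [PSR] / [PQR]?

[PQR] = ½·(0·(1−(-2)) + (-3)·(-2−0) + 3·(0−1)) = ½·(0 + 6 − 3) = 3/2.
[PSR] = ½·(0·(7/12−(-2)) + (-2)·(-2−0) + 3·(0−(7/12))) = ½·(0 + 4 − 7/4) = 9/8, so the ratio is (9/8)/(3/2) = 3/4.

3/4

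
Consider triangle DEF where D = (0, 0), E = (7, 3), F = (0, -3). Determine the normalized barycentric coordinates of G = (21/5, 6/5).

Signed area of the reference triangle: [DEF] = ½·(0·(3−(-3)) + 7·(-3−0) + 0·(0−3)) = ½·(0 − 21 + 0) = -21/2.
[GEF] = ½·((21/5)·(3−(-3)) + 7·(-3−(6/5)) + 0·(6/5−3)) = ½·(126/5 − 147/5 + 0) = -21/10, so the D-coordinate is (-21/10)/(-21/2) = 1/5.
[DGF] = ½·(0·(6/5−(-3)) + (21/5)·(-3−0) + 0·(0−(6/5))) = ½·(0 − 63/5 + 0) = -63/10, so the E-coordinate is 3/5.
[DEG] = ½·(0·(3−(6/5)) + 7·(6/5−0) + (21/5)·(0−3)) = ½·(0 + 42/5 − 63/5) = -21/10, so the F-coordinate is 1/5.

(1/5, 3/5, 1/5)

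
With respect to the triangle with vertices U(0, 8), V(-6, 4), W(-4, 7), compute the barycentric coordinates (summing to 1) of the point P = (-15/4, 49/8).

(1/4, 3/8, 3/8)

Signed area of the reference triangle: [UVW] = ½·(0·(4−7) + (-6)·(7−8) + (-4)·(8−4)) = ½·(0 + 6 − 16) = -5.
[PVW] = ½·((-15/4)·(4−7) + (-6)·(7−(49/8)) + (-4)·(49/8−4)) = ½·(45/4 − 21/4 − 17/2) = -5/4, so the U-coordinate is (-5/4)/(-5) = 1/4.
[UPW] = ½·(0·(49/8−7) + (-15/4)·(7−8) + (-4)·(8−(49/8))) = ½·(0 + 15/4 − 15/2) = -15/8, so the V-coordinate is 3/8.
[UVP] = ½·(0·(4−(49/8)) + (-6)·(49/8−8) + (-15/4)·(8−4)) = ½·(0 + 45/4 − 15) = -15/8, so the W-coordinate is 3/8.
Check: 1/4 + 3/8 + 3/8 = 1.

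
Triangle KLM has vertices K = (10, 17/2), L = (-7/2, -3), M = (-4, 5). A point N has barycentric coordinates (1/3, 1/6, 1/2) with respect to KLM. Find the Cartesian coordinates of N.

(3/4, 29/6)

N = (1/3)·K + (1/6)·L + (1/2)·M.
x-coordinate: (1/3)·10 + (1/6)·(-7/2) + (1/2)·(-4) = 3/4.
y-coordinate: (1/3)·(17/2) + (1/6)·(-3) + (1/2)·5 = 29/6.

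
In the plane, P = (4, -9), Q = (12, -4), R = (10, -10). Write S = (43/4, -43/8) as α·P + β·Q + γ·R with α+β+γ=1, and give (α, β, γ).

Signed area of the reference triangle: [PQR] = ½·(4·(-4−(-10)) + 12·(-10−(-9)) + 10·(-9−(-4))) = ½·(24 − 12 − 50) = -19.
[SQR] = ½·((43/4)·(-4−(-10)) + 12·(-10−(-43/8)) + 10·(-43/8−(-4))) = ½·(129/2 − 111/2 − 55/4) = -19/8, so the P-coordinate is (-19/8)/(-19) = 1/8.
[PSR] = ½·(4·(-43/8−(-10)) + (43/4)·(-10−(-9)) + 10·(-9−(-43/8))) = ½·(37/2 − 43/4 − 145/4) = -57/4, so the Q-coordinate is 3/4.
[PQS] = ½·(4·(-4−(-43/8)) + 12·(-43/8−(-9)) + (43/4)·(-9−(-4))) = ½·(11/2 + 87/2 − 215/4) = -19/8, so the R-coordinate is 1/8.
Check: 1/8 + 3/4 + 1/8 = 1.

(1/8, 3/4, 1/8)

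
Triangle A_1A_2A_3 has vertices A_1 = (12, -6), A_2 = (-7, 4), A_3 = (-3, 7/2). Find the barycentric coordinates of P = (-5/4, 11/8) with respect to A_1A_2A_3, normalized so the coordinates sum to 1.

(1/4, 1/2, 1/4)

Signed area of the reference triangle: [A_1A_2A_3] = ½·(12·(4−(7/2)) + (-7)·(7/2−(-6)) + (-3)·(-6−4)) = ½·(6 − 133/2 + 30) = -61/4.
[PA_2A_3] = ½·((-5/4)·(4−(7/2)) + (-7)·(7/2−(11/8)) + (-3)·(11/8−4)) = ½·(-5/8 − 119/8 + 63/8) = -61/16, so the A_1-coordinate is (-61/16)/(-61/4) = 1/4.
[A_1PA_3] = ½·(12·(11/8−(7/2)) + (-5/4)·(7/2−(-6)) + (-3)·(-6−(11/8))) = ½·(-51/2 − 95/8 + 177/8) = -61/8, so the A_2-coordinate is 1/2.
[A_1A_2P] = ½·(12·(4−(11/8)) + (-7)·(11/8−(-6)) + (-5/4)·(-6−4)) = ½·(63/2 − 413/8 + 25/2) = -61/16, so the A_3-coordinate is 1/4.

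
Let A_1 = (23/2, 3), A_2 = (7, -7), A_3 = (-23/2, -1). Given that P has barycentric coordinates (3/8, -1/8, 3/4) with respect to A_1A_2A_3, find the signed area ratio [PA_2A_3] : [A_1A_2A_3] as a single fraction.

3/8

The signed ratio [PA_2A_3]/[A_1A_2A_3] equals the barycentric coordinate of P at vertex A_1, which is 3/8.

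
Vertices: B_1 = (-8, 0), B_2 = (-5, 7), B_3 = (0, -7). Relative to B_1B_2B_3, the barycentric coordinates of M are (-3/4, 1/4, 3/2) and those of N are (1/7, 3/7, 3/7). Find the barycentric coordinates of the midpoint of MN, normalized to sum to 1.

(-17/56, 19/56, 27/28)

Since both coordinate triples sum to 1, the midpoint's barycentrics are the componentwise average.
(-3/4+1/7)/2 = -17/56; similarly 19/56 and 27/28.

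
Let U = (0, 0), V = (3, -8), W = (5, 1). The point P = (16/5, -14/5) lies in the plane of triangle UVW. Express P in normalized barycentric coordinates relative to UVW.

Signed area of the reference triangle: [UVW] = ½·(0·(-8−1) + 3·(1−0) + 5·(0−(-8))) = ½·(0 + 3 + 40) = 43/2.
[PVW] = ½·((16/5)·(-8−1) + 3·(1−(-14/5)) + 5·(-14/5−(-8))) = ½·(-144/5 + 57/5 + 26) = 43/10, so the U-coordinate is (43/10)/(43/2) = 1/5.
[UPW] = ½·(0·(-14/5−1) + (16/5)·(1−0) + 5·(0−(-14/5))) = ½·(0 + 16/5 + 14) = 43/5, so the V-coordinate is 2/5.
[UVP] = ½·(0·(-8−(-14/5)) + 3·(-14/5−0) + (16/5)·(0−(-8))) = ½·(0 − 42/5 + 128/5) = 43/5, so the W-coordinate is 2/5.

(1/5, 2/5, 2/5)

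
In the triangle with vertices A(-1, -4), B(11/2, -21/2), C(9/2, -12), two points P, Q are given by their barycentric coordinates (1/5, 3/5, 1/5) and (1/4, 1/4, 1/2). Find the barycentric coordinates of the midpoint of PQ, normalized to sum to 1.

Since both coordinate triples sum to 1, the midpoint's barycentrics are the componentwise average.
(1/5+1/4)/2 = 9/40; similarly 17/40 and 7/20.

(9/40, 17/40, 7/20)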